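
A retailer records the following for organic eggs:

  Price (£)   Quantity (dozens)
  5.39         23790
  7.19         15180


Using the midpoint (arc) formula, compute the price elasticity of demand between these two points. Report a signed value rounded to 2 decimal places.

%ΔQ = (15180 − 23790) / [(23790 + 15180)/2] = -8610/19485 = -0.441878…
%ΔP = (7.19 − 5.39) / [(5.39 + 7.19)/2] = 1.8/6.29 = 0.286168…
Arc Ed = %ΔQ / %ΔP = (-8610/19485) / (1.8/6.29) = -1.5441…

-1.54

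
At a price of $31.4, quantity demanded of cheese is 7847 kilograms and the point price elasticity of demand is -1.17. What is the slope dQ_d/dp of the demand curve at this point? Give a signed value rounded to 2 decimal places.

-292.39

Ed = (dQ_d/dp)·(p/Q_d) ⇒ dQ_d/dp = Ed·Q_d/p = (-1.17)·7847/31.4 = -292.3882…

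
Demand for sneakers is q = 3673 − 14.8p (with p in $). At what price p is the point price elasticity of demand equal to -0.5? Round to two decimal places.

82.73

Ed = −14.8p/(3673 − 14.8p). Set this equal to -0.5:
14.8p = 0.5·(3673 − 14.8p) ⇒ 14.8p(1 + 0.5) = 0.5·3673
p = 0.5·3673 / (14.8·1.5) = 82.7252…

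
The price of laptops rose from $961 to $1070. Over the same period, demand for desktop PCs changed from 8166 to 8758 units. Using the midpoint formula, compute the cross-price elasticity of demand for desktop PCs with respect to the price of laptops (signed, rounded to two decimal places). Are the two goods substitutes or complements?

%ΔQ_{desktop PCs} = (8758 − 8166)/avg = 592/8462 = 0.069959…
%ΔP_{laptops} = (1070 − 961)/avg = 109/1015.5 = 0.107336…
E_cross = (592/8462) / (109/1015.5) = 0.6517…
E_cross > 0 ⇒ the goods are substitutes.

0.65; substitutes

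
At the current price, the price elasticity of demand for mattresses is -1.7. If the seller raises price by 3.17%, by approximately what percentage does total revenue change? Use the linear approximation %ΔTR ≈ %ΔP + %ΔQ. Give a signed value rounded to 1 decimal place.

%ΔQ ≈ Ed × %ΔP = (-1.7) × (+3.17%) = -5.3890%
%ΔTR ≈ %ΔP + %ΔQ = (+3.17%) + (-5.3890%) = -2.2190%

-2.2%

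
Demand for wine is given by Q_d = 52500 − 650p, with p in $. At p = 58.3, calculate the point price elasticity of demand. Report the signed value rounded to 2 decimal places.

dQ_d/dp = −650. At p = 58.3, Q_d = 52500 − 650(58.3) = 14605.
Ed = (dQ_d/dp)·(p/Q_d) = −650 × (58.3/14605) = -2.5946…

-2.59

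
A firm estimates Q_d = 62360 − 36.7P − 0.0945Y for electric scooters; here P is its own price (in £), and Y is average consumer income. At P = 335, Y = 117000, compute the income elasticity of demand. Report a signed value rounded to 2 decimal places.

-0.28

At the given values, Q_d = 62360 − 36.7(335) − 0.0945(117000) = 39009.
∂Q_d/∂Y = -0.0945.
E = (-0.0945) × (117000/39009) = -0.2834…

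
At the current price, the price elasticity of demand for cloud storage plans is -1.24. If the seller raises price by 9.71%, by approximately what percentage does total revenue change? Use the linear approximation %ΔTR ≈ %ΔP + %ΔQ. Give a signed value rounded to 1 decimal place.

-2.3%

%ΔQ ≈ Ed × %ΔP = (-1.24) × (+9.71%) = -12.0404%
%ΔTR ≈ %ΔP + %ΔQ = (+9.71%) + (-12.0404%) = -2.3304%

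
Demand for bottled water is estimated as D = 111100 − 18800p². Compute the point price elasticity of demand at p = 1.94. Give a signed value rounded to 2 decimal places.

dD/dp = −2·18800·p = -72944. At p = 1.94, D = 40344.32.
Ed = (dD/dp)·(p/D) = (-72944) × (1.94/40344.32) = -3.5075…

-3.51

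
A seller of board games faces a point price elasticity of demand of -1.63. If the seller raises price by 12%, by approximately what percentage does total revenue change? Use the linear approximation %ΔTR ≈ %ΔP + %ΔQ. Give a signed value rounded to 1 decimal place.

-7.6%

%ΔQ ≈ Ed × %ΔP = (-1.63) × (+12%) = -19.5600%
%ΔTR ≈ %ΔP + %ΔQ = (+12%) + (-19.5600%) = -7.5600%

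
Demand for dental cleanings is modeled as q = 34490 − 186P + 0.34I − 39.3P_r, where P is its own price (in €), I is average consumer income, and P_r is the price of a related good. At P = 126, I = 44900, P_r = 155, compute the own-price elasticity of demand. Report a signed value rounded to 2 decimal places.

At the given values, q = 34490 − 186(126) + 0.34(44900) − 39.3(155) = 20228.5.
∂q/∂P = −186.
E = (-186) × (126/20228.5) = -1.1585…

-1.16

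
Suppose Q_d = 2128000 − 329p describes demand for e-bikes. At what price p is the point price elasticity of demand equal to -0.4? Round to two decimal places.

Ed = −329p/(2128000 − 329p). Set this equal to -0.4:
329p = 0.4·(2128000 − 329p) ⇒ 329p(1 + 0.4) = 0.4·2128000
p = 0.4·2128000 / (329·1.4) = 1848.0243…

1848.02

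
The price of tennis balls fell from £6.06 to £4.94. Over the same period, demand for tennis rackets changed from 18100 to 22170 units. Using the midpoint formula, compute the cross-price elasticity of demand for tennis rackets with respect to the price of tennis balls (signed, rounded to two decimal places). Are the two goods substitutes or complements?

%ΔQ_{tennis rackets} = (22170 − 18100)/avg = 4070/20135 = 0.202135…
%ΔP_{tennis balls} = (4.94 − 6.06)/avg = -1.12/5.5 = -0.203636…
E_cross = (4070/20135) / (-1.12/5.5) = -0.9926…
E_cross < 0 ⇒ the goods are complements.

-0.99; complements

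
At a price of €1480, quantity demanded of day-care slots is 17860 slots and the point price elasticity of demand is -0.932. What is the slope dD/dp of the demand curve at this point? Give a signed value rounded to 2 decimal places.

Ed = (dD/dp)·(p/D) ⇒ dD/dp = Ed·D/p = (-0.932)·17860/1480 = -11.2469…

-11.25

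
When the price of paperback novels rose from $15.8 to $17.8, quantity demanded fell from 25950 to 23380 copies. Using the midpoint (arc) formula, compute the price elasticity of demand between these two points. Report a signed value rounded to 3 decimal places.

-0.875

%ΔQ = (23380 − 25950) / [(25950 + 23380)/2] = -2570/24665 = -0.104196…
%ΔP = (17.8 − 15.8) / [(15.8 + 17.8)/2] = 2/16.8 = 0.119047…
Arc Ed = %ΔQ / %ΔP = (-2570/24665) / (2/16.8) = -0.87524…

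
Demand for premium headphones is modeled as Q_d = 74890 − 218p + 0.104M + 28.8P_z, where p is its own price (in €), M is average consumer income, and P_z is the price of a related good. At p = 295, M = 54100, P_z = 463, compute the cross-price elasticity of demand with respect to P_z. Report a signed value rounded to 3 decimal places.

0.451

At the given values, Q_d = 74890 − 218(295) + 0.104(54100) + 28.8(463) = 29540.8.
∂Q_d/∂P_z = 28.8.
E = (28.8) × (463/29540.8) = 0.45138…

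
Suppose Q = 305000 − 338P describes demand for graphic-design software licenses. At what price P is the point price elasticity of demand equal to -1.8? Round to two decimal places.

580.09

Ed = −338P/(305000 − 338P). Set this equal to -1.8:
338P = 1.8·(305000 − 338P) ⇒ 338P(1 + 1.8) = 1.8·305000
P = 1.8·305000 / (338·2.8) = 580.0929…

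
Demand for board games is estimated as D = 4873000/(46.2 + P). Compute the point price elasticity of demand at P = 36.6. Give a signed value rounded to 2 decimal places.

dD/dP = −4873000/(46.2 + P)² = -710.781. At P = 36.6, D = 58852.7.
Ed = (dD/dP)·(P/D) = (-710.781) × (36.6/58852.7) = -0.4420…

-0.44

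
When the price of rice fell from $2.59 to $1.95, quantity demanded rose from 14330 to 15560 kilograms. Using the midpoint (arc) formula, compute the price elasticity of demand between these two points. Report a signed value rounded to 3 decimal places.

%ΔQ = (15560 − 14330) / [(14330 + 15560)/2] = 1230/14945 = 0.082301…
%ΔP = (1.95 − 2.59) / [(2.59 + 1.95)/2] = -0.64/2.27 = -0.281938…
Arc Ed = %ΔQ / %ΔP = (1230/14945) / (-0.64/2.27) = -0.29191…

-0.292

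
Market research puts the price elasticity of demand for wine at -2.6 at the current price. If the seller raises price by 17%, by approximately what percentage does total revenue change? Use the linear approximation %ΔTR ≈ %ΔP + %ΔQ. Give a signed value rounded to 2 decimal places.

-27.20%

%ΔQ ≈ Ed × %ΔP = (-2.6) × (+17%) = -44.2000%
%ΔTR ≈ %ΔP + %ΔQ = (+17%) + (-44.2000%) = -27.2000%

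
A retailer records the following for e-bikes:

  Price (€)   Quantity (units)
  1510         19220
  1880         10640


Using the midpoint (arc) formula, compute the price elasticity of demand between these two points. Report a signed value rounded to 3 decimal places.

%ΔQ = (10640 − 19220) / [(19220 + 10640)/2] = -8580/14930 = -0.574681…
%ΔP = (1880 − 1510) / [(1510 + 1880)/2] = 370/1695 = 0.218289…
Arc Ed = %ΔQ / %ΔP = (-8580/14930) / (370/1695) = -2.63266…

-2.633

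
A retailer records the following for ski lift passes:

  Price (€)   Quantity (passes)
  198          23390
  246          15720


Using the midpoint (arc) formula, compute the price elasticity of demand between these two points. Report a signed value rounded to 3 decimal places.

%ΔQ = (15720 − 23390) / [(23390 + 15720)/2] = -7670/19555 = -0.392227…
%ΔP = (246 − 198) / [(198 + 246)/2] = 48/222 = 0.216216…
Arc Ed = %ΔQ / %ΔP = (-7670/19555) / (48/222) = -1.81405…

-1.814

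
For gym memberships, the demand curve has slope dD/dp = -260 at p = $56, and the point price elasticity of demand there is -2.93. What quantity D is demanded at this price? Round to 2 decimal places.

4969.28

Ed = (dD/dp)·(p/D) ⇒ D = (dD/dp)·p/Ed = (-260)·56/(-2.93) = 4969.2832…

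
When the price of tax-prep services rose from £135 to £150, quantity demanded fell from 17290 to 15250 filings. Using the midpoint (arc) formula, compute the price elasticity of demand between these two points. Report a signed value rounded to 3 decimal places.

%ΔQ = (15250 − 17290) / [(17290 + 15250)/2] = -2040/16270 = -0.125384…
%ΔP = (150 − 135) / [(135 + 150)/2] = 15/142.5 = 0.105263…
Arc Ed = %ΔQ / %ΔP = (-2040/16270) / (15/142.5) = -1.19114…

-1.191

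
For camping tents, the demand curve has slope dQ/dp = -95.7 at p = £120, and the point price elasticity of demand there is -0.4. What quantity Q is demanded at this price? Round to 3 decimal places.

Ed = (dQ/dp)·(p/Q) ⇒ Q = (dQ/dp)·p/Ed = (-95.7)·120/(-0.4) = 28710

28710.000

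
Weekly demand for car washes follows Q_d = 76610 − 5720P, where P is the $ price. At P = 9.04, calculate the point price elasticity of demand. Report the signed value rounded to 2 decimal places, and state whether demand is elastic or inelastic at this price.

dQ_d/dP = −5720. At P = 9.04, Q_d = 76610 − 5720(9.04) = 24901.2.
Ed = (dQ_d/dP)·(P/Q_d) = −5720 × (9.04/24901.2) = -2.0765…
|Ed| = 2.08 > 1, so demand is elastic.

-2.08; elastic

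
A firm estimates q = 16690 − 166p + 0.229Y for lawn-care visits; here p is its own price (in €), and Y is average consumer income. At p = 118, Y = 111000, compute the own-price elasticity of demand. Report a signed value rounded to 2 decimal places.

At the given values, q = 16690 − 166(118) + 0.229(111000) = 22521.
∂q/∂p = −166.
E = (-166) × (118/22521) = -0.8697…

-0.87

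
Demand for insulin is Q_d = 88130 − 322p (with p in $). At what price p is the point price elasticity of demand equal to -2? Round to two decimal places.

Ed = −322p/(88130 − 322p). Set this equal to -2:
322p = 2·(88130 − 322p) ⇒ 322p(1 + 2) = 2·88130
p = 2·88130 / (322·3) = 182.4637…

182.46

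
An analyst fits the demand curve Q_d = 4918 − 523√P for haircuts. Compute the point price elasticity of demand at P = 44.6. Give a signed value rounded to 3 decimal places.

dQ_d/dP = −523/(2√P) = -39.1565. At P = 44.6, Q_d = 1425.24.
Ed = (dQ_d/dP)·(P/Q_d) = (-39.1565) × (44.6/1425.24) = -1.22532…

-1.225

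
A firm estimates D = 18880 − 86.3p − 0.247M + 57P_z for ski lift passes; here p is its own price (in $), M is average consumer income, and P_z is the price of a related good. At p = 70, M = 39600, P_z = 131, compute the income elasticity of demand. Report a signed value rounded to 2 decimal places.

At the given values, D = 18880 − 86.3(70) − 0.247(39600) + 57(131) = 10524.8.
∂D/∂M = -0.247.
E = (-0.247) × (39600/10524.8) = -0.9293…

-0.93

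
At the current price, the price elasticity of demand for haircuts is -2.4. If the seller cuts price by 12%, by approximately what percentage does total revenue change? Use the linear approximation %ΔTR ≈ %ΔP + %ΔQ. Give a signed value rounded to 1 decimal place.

+16.8%

%ΔQ ≈ Ed × %ΔP = (-2.4) × (-12%) = +28.8000%
%ΔTR ≈ %ΔP + %ΔQ = (-12%) + (+28.8000%) = +16.8000%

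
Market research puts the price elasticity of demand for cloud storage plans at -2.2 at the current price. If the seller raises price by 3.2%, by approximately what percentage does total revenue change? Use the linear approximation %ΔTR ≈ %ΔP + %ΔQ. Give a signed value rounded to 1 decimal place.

-3.8%

%ΔQ ≈ Ed × %ΔP = (-2.2) × (+3.2%) = -7.0400%
%ΔTR ≈ %ΔP + %ΔQ = (+3.2%) + (-7.0400%) = -3.8400%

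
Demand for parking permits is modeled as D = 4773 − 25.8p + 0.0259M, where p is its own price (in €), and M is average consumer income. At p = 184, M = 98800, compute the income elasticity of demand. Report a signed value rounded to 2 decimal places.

At the given values, D = 4773 − 25.8(184) + 0.0259(98800) = 2584.72.
∂D/∂M = 0.0259.
E = (0.0259) × (98800/2584.72) = 0.9900…

0.99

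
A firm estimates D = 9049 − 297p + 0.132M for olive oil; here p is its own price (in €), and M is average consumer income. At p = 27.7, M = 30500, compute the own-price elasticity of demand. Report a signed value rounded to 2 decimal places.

-1.70

At the given values, D = 9049 − 297(27.7) + 0.132(30500) = 4848.1.
∂D/∂p = −297.
E = (-297) × (27.7/4848.1) = -1.6969…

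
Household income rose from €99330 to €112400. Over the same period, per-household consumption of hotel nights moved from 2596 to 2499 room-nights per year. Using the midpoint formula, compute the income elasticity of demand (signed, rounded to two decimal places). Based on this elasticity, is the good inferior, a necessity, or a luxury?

%ΔQ = (2499 − 2596)/[( 2596 + 2499)/2] = -97/2547.5 = -0.038076…
%ΔIncome = (112400 − 99330)/[( 99330 + 112400)/2] = 13070/105865 = 0.123459…
E_income = (-97/2547.5) / (13070/105865) = -0.3084…
E_income < 0 ⇒ inferior good.

-0.31; inferior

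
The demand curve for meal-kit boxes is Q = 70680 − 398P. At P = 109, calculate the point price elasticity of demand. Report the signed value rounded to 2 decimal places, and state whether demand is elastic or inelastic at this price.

-1.59; elastic

dQ/dP = −398. At P = 109, Q = 70680 − 398(109) = 27298.
Ed = (dQ/dP)·(P/Q) = −398 × (109/27298) = -1.5892…
|Ed| = 1.59 > 1, so demand is elastic.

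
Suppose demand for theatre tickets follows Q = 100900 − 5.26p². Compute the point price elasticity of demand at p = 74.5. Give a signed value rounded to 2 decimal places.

dQ/dp = −2·5.26·p = -783.74. At p = 74.5, Q = 71705.685.
Ed = (dQ/dp)·(p/Q) = (-783.74) × (74.5/71705.685) = -0.8142…

-0.81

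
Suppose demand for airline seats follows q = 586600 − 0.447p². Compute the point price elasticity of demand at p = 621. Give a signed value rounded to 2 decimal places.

-0.83

dq/dp = −2·0.447·p = -555.174. At p = 621, q = 414218.473.
Ed = (dq/dp)·(p/q) = (-555.174) × (621/414218.473) = -0.8323…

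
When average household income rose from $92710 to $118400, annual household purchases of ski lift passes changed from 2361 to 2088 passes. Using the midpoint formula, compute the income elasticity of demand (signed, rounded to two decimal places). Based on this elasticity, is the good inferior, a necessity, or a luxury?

-0.50; inferior

%ΔQ = (2088 − 2361)/[( 2361 + 2088)/2] = -273/2224.5 = -0.122724…
%ΔIncome = (118400 − 92710)/[( 92710 + 118400)/2] = 25690/105555 = 0.243380…
E_income = (-273/2224.5) / (25690/105555) = -0.5042…
E_income < 0 ⇒ inferior good.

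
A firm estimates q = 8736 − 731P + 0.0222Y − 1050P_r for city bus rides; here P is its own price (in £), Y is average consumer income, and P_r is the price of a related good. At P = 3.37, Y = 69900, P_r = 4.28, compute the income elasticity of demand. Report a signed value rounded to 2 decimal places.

0.47

At the given values, q = 8736 − 731(3.37) + 0.0222(69900) − 1050(4.28) = 3330.31.
∂q/∂Y = 0.0222.
E = (0.0222) × (69900/3330.31) = 0.4659…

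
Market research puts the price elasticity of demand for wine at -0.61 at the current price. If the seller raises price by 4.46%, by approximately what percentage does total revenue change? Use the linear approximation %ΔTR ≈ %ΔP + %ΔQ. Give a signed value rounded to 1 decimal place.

+1.7%

%ΔQ ≈ Ed × %ΔP = (-0.61) × (+4.46%) = -2.7206%
%ΔTR ≈ %ΔP + %ΔQ = (+4.46%) + (-2.7206%) = +1.7394%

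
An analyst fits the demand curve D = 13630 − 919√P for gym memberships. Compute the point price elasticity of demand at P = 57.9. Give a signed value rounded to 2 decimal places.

dD/dP = −919/(2√P) = -60.3874. At P = 57.9, D = 6637.14.
Ed = (dD/dP)·(P/D) = (-60.3874) × (57.9/6637.14) = -0.5267…

-0.53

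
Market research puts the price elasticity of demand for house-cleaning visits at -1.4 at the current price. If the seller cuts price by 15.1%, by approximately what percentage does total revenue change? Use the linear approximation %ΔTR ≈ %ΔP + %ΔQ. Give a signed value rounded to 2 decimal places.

+6.04%

%ΔQ ≈ Ed × %ΔP = (-1.4) × (-15.1%) = +21.1400%
%ΔTR ≈ %ΔP + %ΔQ = (-15.1%) + (+21.1400%) = +6.0400%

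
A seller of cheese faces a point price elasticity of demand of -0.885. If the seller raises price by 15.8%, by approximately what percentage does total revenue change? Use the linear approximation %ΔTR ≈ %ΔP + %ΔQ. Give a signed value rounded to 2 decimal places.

+1.82%

%ΔQ ≈ Ed × %ΔP = (-0.885) × (+15.8%) = -13.9830%
%ΔTR ≈ %ΔP + %ΔQ = (+15.8%) + (-13.9830%) = +1.8170%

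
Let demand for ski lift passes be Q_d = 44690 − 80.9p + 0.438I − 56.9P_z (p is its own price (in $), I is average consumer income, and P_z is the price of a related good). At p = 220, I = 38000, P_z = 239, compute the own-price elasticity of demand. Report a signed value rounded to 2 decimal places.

-0.59

At the given values, Q_d = 44690 − 80.9(220) + 0.438(38000) − 56.9(239) = 29936.9.
∂Q_d/∂p = −80.9.
E = (-80.9) × (220/29936.9) = -0.5945…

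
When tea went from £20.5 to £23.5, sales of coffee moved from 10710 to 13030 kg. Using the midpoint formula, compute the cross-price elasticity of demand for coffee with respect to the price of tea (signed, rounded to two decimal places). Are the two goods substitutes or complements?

1.43; substitutes

%ΔQ_{coffee} = (13030 − 10710)/avg = 2320/11870 = 0.195450…
%ΔP_{tea} = (23.5 − 20.5)/avg = 3/22 = 0.136363…
E_cross = (2320/11870) / (3/22) = 1.4333…
E_cross > 0 ⇒ the goods are substitutes.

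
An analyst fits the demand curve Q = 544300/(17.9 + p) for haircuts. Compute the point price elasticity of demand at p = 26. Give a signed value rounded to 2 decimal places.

-0.59

dQ/dp = −544300/(17.9 + p)² = -282.429. At p = 26, Q = 12398.6.
Ed = (dQ/dp)·(p/Q) = (-282.429) × (26/12398.6) = -0.5922…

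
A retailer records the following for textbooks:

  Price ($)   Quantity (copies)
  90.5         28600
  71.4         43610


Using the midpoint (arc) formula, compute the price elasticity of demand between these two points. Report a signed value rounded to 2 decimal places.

-1.76

%ΔQ = (43610 − 28600) / [(28600 + 43610)/2] = 15010/36105 = 0.415731…
%ΔP = (71.4 − 90.5) / [(90.5 + 71.4)/2] = -19.1/80.95 = -0.235948…
Arc Ed = %ΔQ / %ΔP = (15010/36105) / (-19.1/80.95) = -1.7619…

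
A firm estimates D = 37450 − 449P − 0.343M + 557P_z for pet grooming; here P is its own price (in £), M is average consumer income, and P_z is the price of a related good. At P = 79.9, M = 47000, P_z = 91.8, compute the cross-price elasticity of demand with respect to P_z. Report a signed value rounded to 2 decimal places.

At the given values, D = 37450 − 449(79.9) − 0.343(47000) + 557(91.8) = 36586.5.
∂D/∂P_z = 557.
E = (557) × (91.8/36586.5) = 1.3975…

1.40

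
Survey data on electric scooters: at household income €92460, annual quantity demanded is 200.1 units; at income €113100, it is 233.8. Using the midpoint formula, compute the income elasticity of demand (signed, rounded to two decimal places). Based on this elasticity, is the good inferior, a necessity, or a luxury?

0.77; necessity

%ΔQ = (233.8 − 200.1)/[( 200.1 + 233.8)/2] = 33.7/216.95 = 0.155335…
%ΔIncome = (113100 − 92460)/[( 92460 + 113100)/2] = 20640/102780 = 0.200817…
E_income = (33.7/216.95) / (20640/102780) = 0.7735…
0 < E_income < 1 ⇒ normal good, necessity.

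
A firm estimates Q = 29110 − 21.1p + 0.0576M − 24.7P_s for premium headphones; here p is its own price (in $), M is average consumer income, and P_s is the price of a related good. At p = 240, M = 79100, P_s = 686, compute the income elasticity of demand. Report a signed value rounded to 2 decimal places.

At the given values, Q = 29110 − 21.1(240) + 0.0576(79100) − 24.7(686) = 11657.96.
∂Q/∂M = 0.0576.
E = (0.0576) × (79100/11657.96) = 0.3908…

0.39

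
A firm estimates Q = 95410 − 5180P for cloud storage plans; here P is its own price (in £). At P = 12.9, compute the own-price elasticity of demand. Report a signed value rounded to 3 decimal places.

-2.337

At the given values, Q = 95410 − 5180(12.9) = 28588.
∂Q/∂P = −5180.
E = (-5180) × (12.9/28588) = -2.33741…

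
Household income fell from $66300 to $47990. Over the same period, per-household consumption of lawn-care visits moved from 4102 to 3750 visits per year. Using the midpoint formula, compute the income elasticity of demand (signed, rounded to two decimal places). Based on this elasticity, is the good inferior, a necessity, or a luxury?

0.28; necessity

%ΔQ = (3750 − 4102)/[( 4102 + 3750)/2] = -352/3926 = -0.089658…
%ΔIncome = (47990 − 66300)/[( 66300 + 47990)/2] = -18310/57145 = -0.320412…
E_income = (-352/3926) / (-18310/57145) = 0.2798…
0 < E_income < 1 ⇒ normal good, necessity.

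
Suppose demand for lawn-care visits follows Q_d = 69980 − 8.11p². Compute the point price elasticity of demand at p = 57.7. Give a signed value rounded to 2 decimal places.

dQ_d/dp = −2·8.11·p = -935.894. At p = 57.7, Q_d = 42979.4581.
Ed = (dQ_d/dp)·(p/Q_d) = (-935.894) × (57.7/42979.4581) = -1.2564…

-1.26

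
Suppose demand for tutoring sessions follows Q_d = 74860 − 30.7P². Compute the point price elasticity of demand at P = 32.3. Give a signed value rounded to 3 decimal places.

-1.496

dQ_d/dP = −2·30.7·P = -1983.22. At P = 32.3, Q_d = 42830.997.
Ed = (dQ_d/dP)·(P/Q_d) = (-1983.22) × (32.3/42830.997) = -1.49559…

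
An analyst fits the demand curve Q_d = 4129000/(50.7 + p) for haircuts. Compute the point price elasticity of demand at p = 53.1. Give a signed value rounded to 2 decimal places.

dQ_d/dp = −4129000/(50.7 + p)² = -383.222. At p = 53.1, Q_d = 39778.4.
Ed = (dQ_d/dp)·(p/Q_d) = (-383.222) × (53.1/39778.4) = -0.5115…

-0.51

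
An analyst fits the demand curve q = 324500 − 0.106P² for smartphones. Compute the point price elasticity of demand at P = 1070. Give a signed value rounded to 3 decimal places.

dq/dP = −2·0.106·P = -226.84. At P = 1070, q = 203140.6.
Ed = (dq/dP)·(P/q) = (-226.84) × (1070/203140.6) = -1.19483…

-1.195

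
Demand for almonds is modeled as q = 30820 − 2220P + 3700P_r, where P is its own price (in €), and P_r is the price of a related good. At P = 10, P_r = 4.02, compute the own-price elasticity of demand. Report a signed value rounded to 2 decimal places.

-0.94

At the given values, q = 30820 − 2220(10) + 3700(4.02) = 23494.
∂q/∂P = −2220.
E = (-2220) × (10/23494) = -0.9449…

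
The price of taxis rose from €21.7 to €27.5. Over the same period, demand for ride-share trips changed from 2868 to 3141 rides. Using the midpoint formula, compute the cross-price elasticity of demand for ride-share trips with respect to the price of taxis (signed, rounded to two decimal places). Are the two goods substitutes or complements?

%ΔQ_{ride-share trips} = (3141 − 2868)/avg = 273/3004.5 = 0.090863…
%ΔP_{taxis} = (27.5 − 21.7)/avg = 5.8/24.6 = 0.235772…
E_cross = (273/3004.5) / (5.8/24.6) = 0.3853…
E_cross > 0 ⇒ the goods are substitutes.

0.39; substitutes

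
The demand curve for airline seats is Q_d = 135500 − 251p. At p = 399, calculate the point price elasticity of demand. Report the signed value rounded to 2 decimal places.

dQ_d/dp = −251. At p = 399, Q_d = 135500 − 251(399) = 35351.
Ed = (dQ_d/dp)·(p/Q_d) = −251 × (399/35351) = -2.8329…

-2.83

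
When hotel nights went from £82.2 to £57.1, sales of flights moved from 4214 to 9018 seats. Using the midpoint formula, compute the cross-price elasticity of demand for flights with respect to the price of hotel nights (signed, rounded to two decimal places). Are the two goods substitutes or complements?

-2.01; complements

%ΔQ_{flights} = (9018 − 4214)/avg = 4804/6616 = 0.726118…
%ΔP_{hotel nights} = (57.1 − 82.2)/avg = -25.1/69.65 = -0.360373…
E_cross = (4804/6616) / (-25.1/69.65) = -2.0149…
E_cross < 0 ⇒ the goods are complements.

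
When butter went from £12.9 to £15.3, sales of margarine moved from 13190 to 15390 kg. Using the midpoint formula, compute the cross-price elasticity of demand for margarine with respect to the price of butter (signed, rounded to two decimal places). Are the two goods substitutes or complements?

0.90; substitutes

%ΔQ_{margarine} = (15390 − 13190)/avg = 2200/14290 = 0.153953…
%ΔP_{butter} = (15.3 − 12.9)/avg = 2.4/14.1 = 0.170212…
E_cross = (2200/14290) / (2.4/14.1) = 0.9044…
E_cross > 0 ⇒ the goods are substitutes.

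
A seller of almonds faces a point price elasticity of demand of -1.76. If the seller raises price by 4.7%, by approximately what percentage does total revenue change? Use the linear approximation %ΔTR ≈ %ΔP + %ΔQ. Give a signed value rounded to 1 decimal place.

%ΔQ ≈ Ed × %ΔP = (-1.76) × (+4.7%) = -8.2720%
%ΔTR ≈ %ΔP + %ΔQ = (+4.7%) + (-8.2720%) = -3.5720%

-3.6%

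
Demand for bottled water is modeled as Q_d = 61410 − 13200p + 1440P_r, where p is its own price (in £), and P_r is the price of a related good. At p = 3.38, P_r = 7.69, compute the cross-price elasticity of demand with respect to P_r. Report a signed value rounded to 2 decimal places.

0.40

At the given values, Q_d = 61410 − 13200(3.38) + 1440(7.69) = 27867.6.
∂Q_d/∂P_r = 1440.
E = (1440) × (7.69/27867.6) = 0.3973…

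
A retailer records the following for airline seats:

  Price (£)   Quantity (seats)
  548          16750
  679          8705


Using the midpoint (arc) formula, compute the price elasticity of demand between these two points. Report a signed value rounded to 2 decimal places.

-2.96

%ΔQ = (8705 − 16750) / [(16750 + 8705)/2] = -8045/12727.5 = -0.632095…
%ΔP = (679 − 548) / [(548 + 679)/2] = 131/613.5 = 0.213528…
Arc Ed = %ΔQ / %ΔP = (-8045/12727.5) / (131/613.5) = -2.9602…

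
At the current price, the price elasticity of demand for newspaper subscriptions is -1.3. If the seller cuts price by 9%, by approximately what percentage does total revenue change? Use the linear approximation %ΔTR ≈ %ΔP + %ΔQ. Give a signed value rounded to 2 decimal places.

%ΔQ ≈ Ed × %ΔP = (-1.3) × (-9%) = +11.7000%
%ΔTR ≈ %ΔP + %ΔQ = (-9%) + (+11.7000%) = +2.7000%

+2.70%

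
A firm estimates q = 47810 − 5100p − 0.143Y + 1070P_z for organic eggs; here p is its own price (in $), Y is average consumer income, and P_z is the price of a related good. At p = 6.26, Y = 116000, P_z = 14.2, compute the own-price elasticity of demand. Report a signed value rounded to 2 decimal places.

-2.20

At the given values, q = 47810 − 5100(6.26) − 0.143(116000) + 1070(14.2) = 14490.
∂q/∂p = −5100.
E = (-5100) × (6.26/14490) = -2.2033…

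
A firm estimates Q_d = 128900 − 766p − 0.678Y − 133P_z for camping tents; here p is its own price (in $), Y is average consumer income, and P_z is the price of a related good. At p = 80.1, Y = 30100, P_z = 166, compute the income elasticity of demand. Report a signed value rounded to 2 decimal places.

-0.81

At the given values, Q_d = 128900 − 766(80.1) − 0.678(30100) − 133(166) = 25057.6.
∂Q_d/∂Y = -0.678.
E = (-0.678) × (30100/25057.6) = -0.8144…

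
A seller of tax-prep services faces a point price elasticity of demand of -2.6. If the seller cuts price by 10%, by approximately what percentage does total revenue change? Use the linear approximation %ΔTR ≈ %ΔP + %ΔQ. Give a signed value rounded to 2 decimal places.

%ΔQ ≈ Ed × %ΔP = (-2.6) × (-10%) = +26.0000%
%ΔTR ≈ %ΔP + %ΔQ = (-10%) + (+26.0000%) = +16.0000%

+16.00%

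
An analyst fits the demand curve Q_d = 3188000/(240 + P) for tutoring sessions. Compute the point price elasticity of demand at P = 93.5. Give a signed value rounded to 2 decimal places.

-0.28

dQ_d/dP = −3188000/(240 + P)² = -28.6633. At P = 93.5, Q_d = 9559.22.
Ed = (dQ_d/dP)·(P/Q_d) = (-28.6633) × (93.5/9559.22) = -0.2803…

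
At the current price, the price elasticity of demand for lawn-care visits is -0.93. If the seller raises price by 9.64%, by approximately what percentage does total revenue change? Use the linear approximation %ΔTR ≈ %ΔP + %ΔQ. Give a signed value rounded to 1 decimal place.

+0.7%

%ΔQ ≈ Ed × %ΔP = (-0.93) × (+9.64%) = -8.9652%
%ΔTR ≈ %ΔP + %ΔQ = (+9.64%) + (-8.9652%) = +0.6748%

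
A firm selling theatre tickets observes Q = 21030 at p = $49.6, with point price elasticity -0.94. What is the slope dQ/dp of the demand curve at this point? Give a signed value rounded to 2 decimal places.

Ed = (dQ/dp)·(p/Q) ⇒ dQ/dp = Ed·Q/p = (-0.94)·21030/49.6 = -398.5524…

-398.55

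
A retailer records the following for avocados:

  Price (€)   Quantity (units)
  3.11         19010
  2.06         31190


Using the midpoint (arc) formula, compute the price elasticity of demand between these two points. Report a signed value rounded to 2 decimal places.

%ΔQ = (31190 − 19010) / [(19010 + 31190)/2] = 12180/25100 = 0.485258…
%ΔP = (2.06 − 3.11) / [(3.11 + 2.06)/2] = -1.05/2.585 = -0.406189…
Arc Ed = %ΔQ / %ΔP = (12180/25100) / (-1.05/2.585) = -1.1946…

-1.19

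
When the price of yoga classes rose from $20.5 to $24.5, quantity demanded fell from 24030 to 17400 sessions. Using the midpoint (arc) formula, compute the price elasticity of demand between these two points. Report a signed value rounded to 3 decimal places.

-1.800

%ΔQ = (17400 − 24030) / [(24030 + 17400)/2] = -6630/20715 = -0.320057…
%ΔP = (24.5 − 20.5) / [(20.5 + 24.5)/2] = 4/22.5 = 0.177777…
Arc Ed = %ΔQ / %ΔP = (-6630/20715) / (4/22.5) = -1.80032…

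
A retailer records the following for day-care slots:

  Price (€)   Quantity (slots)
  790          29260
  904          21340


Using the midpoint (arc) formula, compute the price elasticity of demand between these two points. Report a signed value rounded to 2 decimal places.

%ΔQ = (21340 − 29260) / [(29260 + 21340)/2] = -7920/25300 = -0.313043…
%ΔP = (904 − 790) / [(790 + 904)/2] = 114/847 = 0.134592…
Arc Ed = %ΔQ / %ΔP = (-7920/25300) / (114/847) = -2.3258…

-2.33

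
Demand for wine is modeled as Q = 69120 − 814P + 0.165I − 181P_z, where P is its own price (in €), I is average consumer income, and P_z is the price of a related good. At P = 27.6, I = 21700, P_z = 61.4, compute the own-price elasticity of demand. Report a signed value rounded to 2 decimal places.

-0.57

At the given values, Q = 69120 − 814(27.6) + 0.165(21700) − 181(61.4) = 39120.7.
∂Q/∂P = −814.
E = (-814) × (27.6/39120.7) = -0.5742…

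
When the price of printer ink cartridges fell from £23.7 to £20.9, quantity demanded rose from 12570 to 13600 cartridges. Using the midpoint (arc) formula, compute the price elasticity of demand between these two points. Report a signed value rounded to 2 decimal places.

%ΔQ = (13600 − 12570) / [(12570 + 13600)/2] = 1030/13085 = 0.078716…
%ΔP = (20.9 − 23.7) / [(23.7 + 20.9)/2] = -2.8/22.3 = -0.125560…
Arc Ed = %ΔQ / %ΔP = (1030/13085) / (-2.8/22.3) = -0.6269…

-0.63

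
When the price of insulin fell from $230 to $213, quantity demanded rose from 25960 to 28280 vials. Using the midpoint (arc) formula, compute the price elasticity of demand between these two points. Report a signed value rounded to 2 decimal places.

%ΔQ = (28280 − 25960) / [(25960 + 28280)/2] = 2320/27120 = 0.085545…
%ΔP = (213 − 230) / [(230 + 213)/2] = -17/221.5 = -0.076749…
Arc Ed = %ΔQ / %ΔP = (2320/27120) / (-17/221.5) = -1.1146…

-1.11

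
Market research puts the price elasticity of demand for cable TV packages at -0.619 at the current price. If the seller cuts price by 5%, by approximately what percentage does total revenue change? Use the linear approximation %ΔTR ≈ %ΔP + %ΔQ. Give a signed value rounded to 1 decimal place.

%ΔQ ≈ Ed × %ΔP = (-0.619) × (-5%) = +3.0950%
%ΔTR ≈ %ΔP + %ΔQ = (-5%) + (+3.0950%) = -1.9050%

-1.9%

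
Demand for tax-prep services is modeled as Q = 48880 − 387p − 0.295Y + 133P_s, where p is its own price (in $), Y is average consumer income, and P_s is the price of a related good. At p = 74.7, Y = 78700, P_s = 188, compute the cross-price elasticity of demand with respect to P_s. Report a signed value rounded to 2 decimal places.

1.15

At the given values, Q = 48880 − 387(74.7) − 0.295(78700) + 133(188) = 21758.6.
∂Q/∂P_s = 133.
E = (133) × (188/21758.6) = 1.1491…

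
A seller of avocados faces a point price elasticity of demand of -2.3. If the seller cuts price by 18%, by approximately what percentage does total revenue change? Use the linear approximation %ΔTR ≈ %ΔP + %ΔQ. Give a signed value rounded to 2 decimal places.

%ΔQ ≈ Ed × %ΔP = (-2.3) × (-18%) = +41.4000%
%ΔTR ≈ %ΔP + %ΔQ = (-18%) + (+41.4000%) = +23.4000%

+23.40%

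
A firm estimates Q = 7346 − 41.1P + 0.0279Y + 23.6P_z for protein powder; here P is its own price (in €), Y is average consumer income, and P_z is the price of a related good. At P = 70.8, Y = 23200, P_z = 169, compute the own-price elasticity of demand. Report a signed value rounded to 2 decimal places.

At the given values, Q = 7346 − 41.1(70.8) + 0.0279(23200) + 23.6(169) = 9071.8.
∂Q/∂P = −41.1.
E = (-41.1) × (70.8/9071.8) = -0.3207…

-0.32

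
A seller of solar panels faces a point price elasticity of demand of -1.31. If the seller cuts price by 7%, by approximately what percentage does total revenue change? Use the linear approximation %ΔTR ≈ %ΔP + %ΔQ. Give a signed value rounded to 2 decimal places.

+2.17%

%ΔQ ≈ Ed × %ΔP = (-1.31) × (-7%) = +9.1700%
%ΔTR ≈ %ΔP + %ΔQ = (-7%) + (+9.1700%) = +2.1700%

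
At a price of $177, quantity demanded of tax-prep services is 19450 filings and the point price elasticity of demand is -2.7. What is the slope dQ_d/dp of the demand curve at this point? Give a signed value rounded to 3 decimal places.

Ed = (dQ_d/dp)·(p/Q_d) ⇒ dQ_d/dp = Ed·Q_d/p = (-2.7)·19450/177 = -296.69491…

-296.695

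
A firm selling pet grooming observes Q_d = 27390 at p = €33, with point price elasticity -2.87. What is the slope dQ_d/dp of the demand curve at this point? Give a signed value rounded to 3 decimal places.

Ed = (dQ_d/dp)·(p/Q_d) ⇒ dQ_d/dp = Ed·Q_d/p = (-2.87)·27390/33 = -2382.1

-2382.100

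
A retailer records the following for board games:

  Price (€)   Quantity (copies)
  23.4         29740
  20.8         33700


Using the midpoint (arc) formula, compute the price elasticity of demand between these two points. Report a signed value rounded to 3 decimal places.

-1.061

%ΔQ = (33700 − 29740) / [(29740 + 33700)/2] = 3960/31720 = 0.124842…
%ΔP = (20.8 − 23.4) / [(23.4 + 20.8)/2] = -2.6/22.1 = -0.117647…
Arc Ed = %ΔQ / %ΔP = (3960/31720) / (-2.6/22.1) = -1.06116…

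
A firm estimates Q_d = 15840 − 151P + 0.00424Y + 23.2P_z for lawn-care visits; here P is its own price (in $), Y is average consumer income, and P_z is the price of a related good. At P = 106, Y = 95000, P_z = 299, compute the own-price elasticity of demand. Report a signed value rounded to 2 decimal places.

-2.23

At the given values, Q_d = 15840 − 151(106) + 0.00424(95000) + 23.2(299) = 7173.6.
∂Q_d/∂P = −151.
E = (-151) × (106/7173.6) = -2.2312…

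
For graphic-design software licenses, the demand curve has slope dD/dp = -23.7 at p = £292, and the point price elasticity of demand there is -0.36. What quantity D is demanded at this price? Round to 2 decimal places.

Ed = (dD/dp)·(p/D) ⇒ D = (dD/dp)·p/Ed = (-23.7)·292/(-0.36) = 19223.3333…

19223.33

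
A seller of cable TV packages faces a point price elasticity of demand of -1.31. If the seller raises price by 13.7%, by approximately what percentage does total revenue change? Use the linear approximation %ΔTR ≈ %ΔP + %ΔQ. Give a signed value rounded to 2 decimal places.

-4.25%

%ΔQ ≈ Ed × %ΔP = (-1.31) × (+13.7%) = -17.9470%
%ΔTR ≈ %ΔP + %ΔQ = (+13.7%) + (-17.9470%) = -4.2470%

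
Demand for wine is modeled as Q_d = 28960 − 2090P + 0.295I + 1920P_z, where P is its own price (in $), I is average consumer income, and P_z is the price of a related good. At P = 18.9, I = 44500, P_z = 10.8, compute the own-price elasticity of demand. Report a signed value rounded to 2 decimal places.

-1.69

At the given values, Q_d = 28960 − 2090(18.9) + 0.295(44500) + 1920(10.8) = 23322.5.
∂Q_d/∂P = −2090.
E = (-2090) × (18.9/23322.5) = -1.6936…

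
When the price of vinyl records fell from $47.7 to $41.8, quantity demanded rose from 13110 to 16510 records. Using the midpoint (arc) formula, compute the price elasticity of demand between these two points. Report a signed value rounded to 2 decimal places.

%ΔQ = (16510 − 13110) / [(13110 + 16510)/2] = 3400/14810 = 0.229574…
%ΔP = (41.8 − 47.7) / [(47.7 + 41.8)/2] = -5.9/44.75 = -0.131843…
Arc Ed = %ΔQ / %ΔP = (3400/14810) / (-5.9/44.75) = -1.7412…

-1.74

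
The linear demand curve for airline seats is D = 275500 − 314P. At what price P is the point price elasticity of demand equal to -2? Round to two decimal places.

584.93

Ed = −314P/(275500 − 314P). Set this equal to -2:
314P = 2·(275500 − 314P) ⇒ 314P(1 + 2) = 2·275500
P = 2·275500 / (314·3) = 584.9256…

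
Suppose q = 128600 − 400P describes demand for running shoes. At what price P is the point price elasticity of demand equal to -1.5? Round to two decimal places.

192.90

Ed = −400P/(128600 − 400P). Set this equal to -1.5:
400P = 1.5·(128600 − 400P) ⇒ 400P(1 + 1.5) = 1.5·128600
P = 1.5·128600 / (400·2.5) = 192.9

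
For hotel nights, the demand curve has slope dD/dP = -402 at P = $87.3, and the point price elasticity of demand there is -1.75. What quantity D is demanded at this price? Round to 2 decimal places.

20054.06

Ed = (dD/dP)·(P/D) ⇒ D = (dD/dP)·P/Ed = (-402)·87.3/(-1.75) = 20054.0571…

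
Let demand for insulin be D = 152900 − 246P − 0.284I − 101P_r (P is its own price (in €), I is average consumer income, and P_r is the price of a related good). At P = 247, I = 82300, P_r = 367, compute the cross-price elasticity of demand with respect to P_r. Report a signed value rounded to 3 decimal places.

-1.169

At the given values, D = 152900 − 246(247) − 0.284(82300) − 101(367) = 31697.8.
∂D/∂P_r = -101.
E = (-101) × (367/31697.8) = -1.16938…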